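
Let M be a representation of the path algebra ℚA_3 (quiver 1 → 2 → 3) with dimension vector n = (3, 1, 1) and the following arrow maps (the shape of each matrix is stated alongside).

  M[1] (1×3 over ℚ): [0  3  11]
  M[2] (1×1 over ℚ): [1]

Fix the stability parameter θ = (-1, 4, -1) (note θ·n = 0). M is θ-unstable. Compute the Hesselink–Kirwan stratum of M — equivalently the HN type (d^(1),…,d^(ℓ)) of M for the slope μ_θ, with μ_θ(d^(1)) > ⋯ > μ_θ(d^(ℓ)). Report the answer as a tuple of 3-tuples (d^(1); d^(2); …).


Barcode: M ≅ I[1,1]^2, I[1,3]. HN layers by μ_θ (2 steps, strictly decreasing):
  μ^(1)=3/2; μ^(2)=-1

((0, 1, 1); (3, 0, 0))


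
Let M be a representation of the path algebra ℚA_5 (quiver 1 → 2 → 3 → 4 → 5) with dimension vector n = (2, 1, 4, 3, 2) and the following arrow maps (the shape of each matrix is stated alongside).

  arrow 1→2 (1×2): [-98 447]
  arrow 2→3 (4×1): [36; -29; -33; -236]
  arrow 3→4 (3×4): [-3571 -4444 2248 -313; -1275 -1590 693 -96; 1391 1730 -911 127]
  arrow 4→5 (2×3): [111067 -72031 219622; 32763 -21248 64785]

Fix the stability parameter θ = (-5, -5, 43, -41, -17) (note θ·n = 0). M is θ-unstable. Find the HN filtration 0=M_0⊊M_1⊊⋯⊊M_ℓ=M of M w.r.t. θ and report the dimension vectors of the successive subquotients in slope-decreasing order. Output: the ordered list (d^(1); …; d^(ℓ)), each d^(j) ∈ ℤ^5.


Barcode: M ≅ I[1,1], I[1,5], I[3,3], I[3,4], I[3,5]. HN layers by μ_θ (3 steps, strictly decreasing):
  μ^(1)=43; μ^(2)=1; μ^(3)=-5

((0, 0, 1, 0, 0); (0, 0, 1, 1, 0); (2, 1, 2, 2, 2))


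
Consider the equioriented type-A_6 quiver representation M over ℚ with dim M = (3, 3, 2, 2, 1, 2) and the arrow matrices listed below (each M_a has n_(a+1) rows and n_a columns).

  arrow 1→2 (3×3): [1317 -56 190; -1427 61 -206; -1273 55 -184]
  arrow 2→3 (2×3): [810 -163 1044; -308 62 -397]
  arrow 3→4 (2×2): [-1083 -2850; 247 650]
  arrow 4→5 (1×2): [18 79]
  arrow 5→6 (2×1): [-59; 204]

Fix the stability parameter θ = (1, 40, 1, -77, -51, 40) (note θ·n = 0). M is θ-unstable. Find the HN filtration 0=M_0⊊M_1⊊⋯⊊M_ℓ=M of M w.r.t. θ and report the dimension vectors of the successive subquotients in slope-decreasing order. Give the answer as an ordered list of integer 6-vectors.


Via rank(M_{q-1}∘⋯∘M_p): M ≅ I[1,2], I[1,3], I[1,6], I[4,4], I[6,6].
μ_θ-semistable layers: μ^(1)=40; μ^(2)=41/2; μ^(3)=1; μ^(4)=-86/5; μ^(5)=-77

((0, 1, 0, 0, 0, 2); (0, 1, 1, 0, 0, 0); (2, 0, 0, 0, 0, 0); (1, 1, 1, 1, 1, 0); (0, 0, 0, 1, 0, 0))


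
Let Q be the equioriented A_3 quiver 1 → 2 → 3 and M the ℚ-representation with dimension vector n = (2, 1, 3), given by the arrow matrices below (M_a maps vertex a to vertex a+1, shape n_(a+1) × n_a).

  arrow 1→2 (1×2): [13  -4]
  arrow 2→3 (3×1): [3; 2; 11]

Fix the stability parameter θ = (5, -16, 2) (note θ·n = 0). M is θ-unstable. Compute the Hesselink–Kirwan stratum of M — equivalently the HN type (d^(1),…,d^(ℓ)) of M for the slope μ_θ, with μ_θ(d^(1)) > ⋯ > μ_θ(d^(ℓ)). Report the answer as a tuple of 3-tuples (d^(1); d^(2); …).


Via rank(M_{q-1}∘⋯∘M_p): M ≅ I[1,1], I[1,3], I[3,3]^2.
μ_θ-semistable layers: μ^(1)=5; μ^(2)=2; μ^(3)=-11/2

((1, 0, 0); (0, 0, 3); (1, 1, 0))


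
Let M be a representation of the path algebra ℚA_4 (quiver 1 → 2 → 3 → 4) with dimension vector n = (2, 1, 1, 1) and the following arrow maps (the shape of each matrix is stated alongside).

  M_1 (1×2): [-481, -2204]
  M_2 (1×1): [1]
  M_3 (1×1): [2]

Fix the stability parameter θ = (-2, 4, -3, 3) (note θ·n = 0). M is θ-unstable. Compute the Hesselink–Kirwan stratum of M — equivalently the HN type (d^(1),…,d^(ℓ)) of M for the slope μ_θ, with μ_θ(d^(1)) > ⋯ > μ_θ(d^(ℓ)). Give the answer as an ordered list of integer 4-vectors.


Interval decomposition of M: I[1,1], I[1,4].
HN type (ℓ=3): μ^(1)=3; μ^(2)=1/2; μ^(3)=-2

((0, 0, 0, 1); (0, 1, 1, 0); (2, 0, 0, 0))


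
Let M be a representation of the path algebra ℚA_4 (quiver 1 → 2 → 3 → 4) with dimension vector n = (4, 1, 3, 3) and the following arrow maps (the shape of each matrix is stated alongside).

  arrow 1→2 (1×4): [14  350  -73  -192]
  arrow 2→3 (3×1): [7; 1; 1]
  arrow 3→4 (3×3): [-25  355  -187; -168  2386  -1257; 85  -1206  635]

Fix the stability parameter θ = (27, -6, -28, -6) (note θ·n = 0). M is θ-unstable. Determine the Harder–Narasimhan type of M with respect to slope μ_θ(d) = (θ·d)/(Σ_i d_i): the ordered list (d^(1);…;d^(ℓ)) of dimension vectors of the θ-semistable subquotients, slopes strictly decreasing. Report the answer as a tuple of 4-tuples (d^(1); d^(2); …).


Interval decomposition of M: I[1,1]^3, I[1,4], I[3,4]^2.
HN type (ℓ=4): μ^(1)=27; μ^(2)=-13/4; μ^(3)=-6; μ^(4)=-28

((3, 0, 0, 0); (1, 1, 1, 1); (0, 0, 0, 2); (0, 0, 2, 0))


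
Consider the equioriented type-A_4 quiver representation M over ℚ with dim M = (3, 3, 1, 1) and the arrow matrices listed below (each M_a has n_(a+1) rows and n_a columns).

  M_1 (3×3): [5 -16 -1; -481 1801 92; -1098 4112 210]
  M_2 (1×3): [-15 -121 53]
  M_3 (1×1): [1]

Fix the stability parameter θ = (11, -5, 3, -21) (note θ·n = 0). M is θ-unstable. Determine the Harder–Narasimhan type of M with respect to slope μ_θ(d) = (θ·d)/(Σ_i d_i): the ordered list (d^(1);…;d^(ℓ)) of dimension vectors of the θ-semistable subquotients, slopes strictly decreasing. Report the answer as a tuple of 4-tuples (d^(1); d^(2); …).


Barcode: M ≅ I[1,1], I[1,2], I[1,4], I[2,2]. HN layers by μ_θ (4 steps, strictly decreasing):
  μ^(1)=11; μ^(2)=3; μ^(3)=-3; μ^(4)=-5

((1, 0, 0, 0); (1, 1, 0, 0); (1, 1, 1, 1); (0, 1, 0, 0))


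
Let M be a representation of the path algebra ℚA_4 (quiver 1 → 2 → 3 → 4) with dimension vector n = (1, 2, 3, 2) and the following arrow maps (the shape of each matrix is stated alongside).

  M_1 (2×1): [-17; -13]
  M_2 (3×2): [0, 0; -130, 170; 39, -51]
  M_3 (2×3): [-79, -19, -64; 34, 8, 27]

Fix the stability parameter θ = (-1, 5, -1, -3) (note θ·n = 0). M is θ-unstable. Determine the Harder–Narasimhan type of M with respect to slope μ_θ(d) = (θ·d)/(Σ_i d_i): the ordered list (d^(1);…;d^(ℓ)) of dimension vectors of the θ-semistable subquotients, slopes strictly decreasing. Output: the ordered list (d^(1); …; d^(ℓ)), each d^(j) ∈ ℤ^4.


Via rank(M_{q-1}∘⋯∘M_p): M ≅ I[1,2], I[2,4], I[3,3], I[3,4].
μ_θ-semistable layers: μ^(1)=5; μ^(2)=1/3; μ^(3)=-1; μ^(4)=-2

((0, 1, 0, 0); (0, 1, 1, 1); (1, 0, 1, 0); (0, 0, 1, 1))


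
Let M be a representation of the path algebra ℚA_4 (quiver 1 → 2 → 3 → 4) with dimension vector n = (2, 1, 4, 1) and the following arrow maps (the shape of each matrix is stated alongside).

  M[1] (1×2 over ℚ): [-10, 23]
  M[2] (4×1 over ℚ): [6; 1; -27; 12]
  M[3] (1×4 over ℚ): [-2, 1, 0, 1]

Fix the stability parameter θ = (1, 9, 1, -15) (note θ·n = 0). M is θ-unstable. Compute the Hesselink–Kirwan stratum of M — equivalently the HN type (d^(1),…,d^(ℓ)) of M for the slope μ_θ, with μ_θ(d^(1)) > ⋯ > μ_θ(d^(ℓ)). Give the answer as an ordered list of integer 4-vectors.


Barcode: M ≅ I[1,1], I[1,4], I[3,3]^3. HN layers by μ_θ (2 steps, strictly decreasing):
  μ^(1)=1; μ^(2)=-1

((1, 0, 3, 0); (1, 1, 1, 1))


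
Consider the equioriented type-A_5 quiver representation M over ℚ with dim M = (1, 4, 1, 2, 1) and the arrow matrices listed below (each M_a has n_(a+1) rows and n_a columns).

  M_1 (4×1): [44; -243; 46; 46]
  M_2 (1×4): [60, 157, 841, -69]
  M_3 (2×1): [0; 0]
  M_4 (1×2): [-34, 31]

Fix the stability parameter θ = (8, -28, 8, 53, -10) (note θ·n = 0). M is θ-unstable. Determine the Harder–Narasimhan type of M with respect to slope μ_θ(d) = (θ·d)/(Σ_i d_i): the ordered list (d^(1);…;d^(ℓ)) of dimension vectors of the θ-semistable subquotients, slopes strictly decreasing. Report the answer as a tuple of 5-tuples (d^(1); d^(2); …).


Via rank(M_{q-1}∘⋯∘M_p): M ≅ I[1,3], I[2,2]^3, I[4,4], I[4,5].
μ_θ-semistable layers: μ^(1)=53; μ^(2)=43/2; μ^(3)=8; μ^(4)=-10; μ^(5)=-28

((0, 0, 0, 1, 0); (0, 0, 0, 1, 1); (0, 0, 1, 0, 0); (1, 1, 0, 0, 0); (0, 3, 0, 0, 0))


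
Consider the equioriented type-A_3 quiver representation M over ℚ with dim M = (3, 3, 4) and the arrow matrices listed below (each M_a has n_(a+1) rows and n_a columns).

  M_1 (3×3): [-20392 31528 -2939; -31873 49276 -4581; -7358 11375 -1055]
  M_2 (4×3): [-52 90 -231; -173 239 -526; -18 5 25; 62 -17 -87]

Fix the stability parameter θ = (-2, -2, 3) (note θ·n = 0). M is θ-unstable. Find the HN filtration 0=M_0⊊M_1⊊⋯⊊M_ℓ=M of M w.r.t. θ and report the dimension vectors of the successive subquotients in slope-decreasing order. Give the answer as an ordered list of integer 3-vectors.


Via rank(M_{q-1}∘⋯∘M_p): M ≅ I[1,3]^3, I[3,3].
μ_θ-semistable layers: μ^(1)=3; μ^(2)=-2

((0, 0, 4); (3, 3, 0))


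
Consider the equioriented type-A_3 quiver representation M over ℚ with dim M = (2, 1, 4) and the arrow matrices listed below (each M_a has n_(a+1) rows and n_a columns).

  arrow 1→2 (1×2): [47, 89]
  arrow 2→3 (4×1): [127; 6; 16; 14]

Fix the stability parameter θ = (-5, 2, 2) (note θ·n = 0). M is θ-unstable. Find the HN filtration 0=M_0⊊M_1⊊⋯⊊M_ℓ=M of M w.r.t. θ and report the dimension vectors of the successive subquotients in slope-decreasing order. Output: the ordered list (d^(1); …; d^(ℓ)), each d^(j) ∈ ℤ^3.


Via rank(M_{q-1}∘⋯∘M_p): M ≅ I[1,1], I[1,3], I[3,3]^3.
μ_θ-semistable layers: μ^(1)=2; μ^(2)=-5

((0, 1, 4); (2, 0, 0))


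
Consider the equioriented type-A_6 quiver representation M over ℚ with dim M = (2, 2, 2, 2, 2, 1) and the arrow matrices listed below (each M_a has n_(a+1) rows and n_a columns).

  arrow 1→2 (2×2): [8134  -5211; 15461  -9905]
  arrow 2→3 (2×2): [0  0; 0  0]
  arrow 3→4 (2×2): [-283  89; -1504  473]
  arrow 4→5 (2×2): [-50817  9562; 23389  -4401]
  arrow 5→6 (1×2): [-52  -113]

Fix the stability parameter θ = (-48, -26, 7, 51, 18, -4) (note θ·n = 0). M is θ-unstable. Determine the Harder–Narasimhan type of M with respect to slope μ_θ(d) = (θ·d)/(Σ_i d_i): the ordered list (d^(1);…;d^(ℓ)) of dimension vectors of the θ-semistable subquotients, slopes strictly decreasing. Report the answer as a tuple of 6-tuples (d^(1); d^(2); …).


Interval decomposition of M: I[1,2]^2, I[3,5], I[3,6].
HN type (ℓ=5): μ^(1)=69/2; μ^(2)=65/3; μ^(3)=7; μ^(4)=-26; μ^(5)=-48

((0, 0, 0, 1, 1, 0); (0, 0, 0, 1, 1, 1); (0, 0, 2, 0, 0, 0); (0, 2, 0, 0, 0, 0); (2, 0, 0, 0, 0, 0))


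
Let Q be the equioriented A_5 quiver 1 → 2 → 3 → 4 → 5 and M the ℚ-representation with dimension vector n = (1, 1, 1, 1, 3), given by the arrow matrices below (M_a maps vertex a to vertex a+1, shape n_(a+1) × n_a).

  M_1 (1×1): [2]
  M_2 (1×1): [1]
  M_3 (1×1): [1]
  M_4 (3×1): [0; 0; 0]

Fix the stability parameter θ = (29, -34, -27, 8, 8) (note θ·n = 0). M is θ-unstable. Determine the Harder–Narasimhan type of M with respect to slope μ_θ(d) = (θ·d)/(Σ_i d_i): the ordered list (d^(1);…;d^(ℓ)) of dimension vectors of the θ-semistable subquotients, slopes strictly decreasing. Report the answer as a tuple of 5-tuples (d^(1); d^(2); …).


Barcode: M ≅ I[1,4], I[5,5]^3. HN layers by μ_θ (2 steps, strictly decreasing):
  μ^(1)=8; μ^(2)=-32/3

((0, 0, 0, 1, 3); (1, 1, 1, 0, 0))


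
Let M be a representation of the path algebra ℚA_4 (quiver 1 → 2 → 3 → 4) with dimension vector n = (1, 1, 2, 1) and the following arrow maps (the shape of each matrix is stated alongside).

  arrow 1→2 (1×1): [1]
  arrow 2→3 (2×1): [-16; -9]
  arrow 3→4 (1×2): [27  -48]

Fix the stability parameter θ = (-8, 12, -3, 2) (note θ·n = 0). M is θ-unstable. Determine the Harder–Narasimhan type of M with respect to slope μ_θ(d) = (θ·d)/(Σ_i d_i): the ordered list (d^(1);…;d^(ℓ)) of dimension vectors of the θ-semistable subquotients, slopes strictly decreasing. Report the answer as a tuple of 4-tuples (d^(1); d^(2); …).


Barcode: M ≅ I[1,3], I[3,4]. HN layers by μ_θ (4 steps, strictly decreasing):
  μ^(1)=9/2; μ^(2)=2; μ^(3)=-3; μ^(4)=-8

((0, 1, 1, 0); (0, 0, 0, 1); (0, 0, 1, 0); (1, 0, 0, 0))


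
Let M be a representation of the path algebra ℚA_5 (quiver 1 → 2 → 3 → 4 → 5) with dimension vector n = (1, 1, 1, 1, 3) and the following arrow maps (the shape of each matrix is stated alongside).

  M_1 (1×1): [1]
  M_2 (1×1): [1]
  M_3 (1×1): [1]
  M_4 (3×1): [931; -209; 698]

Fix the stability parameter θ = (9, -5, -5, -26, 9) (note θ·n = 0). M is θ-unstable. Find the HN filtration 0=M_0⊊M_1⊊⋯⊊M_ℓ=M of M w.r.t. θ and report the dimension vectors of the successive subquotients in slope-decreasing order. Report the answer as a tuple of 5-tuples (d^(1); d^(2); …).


Via rank(M_{q-1}∘⋯∘M_p): M ≅ I[1,5], I[5,5]^2.
μ_θ-semistable layers: μ^(1)=9; μ^(2)=-27/4

((0, 0, 0, 0, 3); (1, 1, 1, 1, 0))


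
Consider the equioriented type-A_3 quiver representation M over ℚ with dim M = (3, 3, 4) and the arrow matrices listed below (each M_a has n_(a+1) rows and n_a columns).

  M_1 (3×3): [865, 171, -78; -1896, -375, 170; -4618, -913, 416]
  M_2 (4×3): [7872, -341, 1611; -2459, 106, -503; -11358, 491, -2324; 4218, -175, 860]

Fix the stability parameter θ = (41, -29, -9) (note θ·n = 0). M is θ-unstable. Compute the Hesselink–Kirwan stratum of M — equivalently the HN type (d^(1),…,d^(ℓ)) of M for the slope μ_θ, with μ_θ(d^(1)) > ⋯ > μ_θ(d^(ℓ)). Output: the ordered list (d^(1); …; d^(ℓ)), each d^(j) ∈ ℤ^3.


Barcode: M ≅ I[1,3]^3, I[3,3]. HN layers by μ_θ (2 steps, strictly decreasing):
  μ^(1)=1; μ^(2)=-9

((3, 3, 3); (0, 0, 1))


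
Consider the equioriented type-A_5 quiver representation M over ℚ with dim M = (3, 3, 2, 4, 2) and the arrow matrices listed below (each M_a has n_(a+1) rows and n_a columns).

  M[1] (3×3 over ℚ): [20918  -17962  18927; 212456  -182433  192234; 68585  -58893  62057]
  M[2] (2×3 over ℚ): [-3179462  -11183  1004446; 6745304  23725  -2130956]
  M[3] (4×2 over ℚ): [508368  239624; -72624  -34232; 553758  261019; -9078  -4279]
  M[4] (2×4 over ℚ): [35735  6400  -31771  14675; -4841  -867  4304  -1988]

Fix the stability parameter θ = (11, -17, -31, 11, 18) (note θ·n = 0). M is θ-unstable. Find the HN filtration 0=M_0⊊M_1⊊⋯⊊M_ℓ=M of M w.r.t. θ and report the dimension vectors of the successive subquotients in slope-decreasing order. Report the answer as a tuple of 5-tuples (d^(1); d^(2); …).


Via rank(M_{q-1}∘⋯∘M_p): M ≅ I[1,2], I[1,3], I[1,5], I[4,4]^2, I[4,5].
μ_θ-semistable layers: μ^(1)=18; μ^(2)=11; μ^(3)=-3; μ^(4)=-37/3

((0, 0, 0, 0, 2); (0, 0, 0, 4, 0); (1, 1, 0, 0, 0); (2, 2, 2, 0, 0))


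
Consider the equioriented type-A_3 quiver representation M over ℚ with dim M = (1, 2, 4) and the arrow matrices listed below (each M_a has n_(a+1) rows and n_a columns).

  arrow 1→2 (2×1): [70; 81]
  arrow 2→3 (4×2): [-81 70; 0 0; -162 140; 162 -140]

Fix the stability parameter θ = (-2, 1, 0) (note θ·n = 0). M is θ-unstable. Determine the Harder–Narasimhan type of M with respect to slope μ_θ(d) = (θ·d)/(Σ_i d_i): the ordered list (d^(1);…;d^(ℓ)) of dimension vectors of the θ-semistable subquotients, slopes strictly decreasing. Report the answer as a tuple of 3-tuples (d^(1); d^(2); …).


Barcode: M ≅ I[1,2], I[2,3], I[3,3]^3. HN layers by μ_θ (4 steps, strictly decreasing):
  μ^(1)=1; μ^(2)=1/2; μ^(3)=0; μ^(4)=-2

((0, 1, 0); (0, 1, 1); (0, 0, 3); (1, 0, 0))


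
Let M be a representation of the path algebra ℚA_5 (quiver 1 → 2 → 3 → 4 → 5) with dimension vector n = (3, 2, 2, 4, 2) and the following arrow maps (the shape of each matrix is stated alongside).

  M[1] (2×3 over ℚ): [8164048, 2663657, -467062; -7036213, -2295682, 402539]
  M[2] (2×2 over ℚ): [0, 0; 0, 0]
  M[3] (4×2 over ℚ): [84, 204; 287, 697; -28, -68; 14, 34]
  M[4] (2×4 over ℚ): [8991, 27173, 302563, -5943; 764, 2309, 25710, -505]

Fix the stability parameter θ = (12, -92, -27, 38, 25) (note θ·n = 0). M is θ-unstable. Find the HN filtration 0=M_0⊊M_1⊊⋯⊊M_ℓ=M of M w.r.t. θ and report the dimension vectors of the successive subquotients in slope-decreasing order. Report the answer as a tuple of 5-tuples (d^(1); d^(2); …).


Interval decomposition of M: I[1,1], I[1,2]^2, I[3,3], I[3,5], I[4,4]^2, I[4,5].
HN type (ℓ=5): μ^(1)=38; μ^(2)=63/2; μ^(3)=12; μ^(4)=-27; μ^(5)=-40

((0, 0, 0, 2, 0); (0, 0, 0, 2, 2); (1, 0, 0, 0, 0); (0, 0, 2, 0, 0); (2, 2, 0, 0, 0))


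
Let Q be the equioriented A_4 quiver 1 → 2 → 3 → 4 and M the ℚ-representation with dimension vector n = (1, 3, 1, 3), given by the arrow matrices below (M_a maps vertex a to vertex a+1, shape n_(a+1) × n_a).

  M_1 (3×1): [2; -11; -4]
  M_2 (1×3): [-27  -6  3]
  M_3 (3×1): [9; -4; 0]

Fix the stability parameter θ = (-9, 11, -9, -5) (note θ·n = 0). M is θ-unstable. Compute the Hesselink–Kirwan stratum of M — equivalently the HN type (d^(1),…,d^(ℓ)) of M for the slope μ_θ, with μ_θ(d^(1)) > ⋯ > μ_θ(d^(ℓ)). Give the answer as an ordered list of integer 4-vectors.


Barcode: M ≅ I[1,2], I[2,2], I[2,4], I[4,4]^2. HN layers by μ_θ (4 steps, strictly decreasing):
  μ^(1)=11; μ^(2)=-1; μ^(3)=-5; μ^(4)=-9

((0, 2, 0, 0); (0, 1, 1, 1); (0, 0, 0, 2); (1, 0, 0, 0))


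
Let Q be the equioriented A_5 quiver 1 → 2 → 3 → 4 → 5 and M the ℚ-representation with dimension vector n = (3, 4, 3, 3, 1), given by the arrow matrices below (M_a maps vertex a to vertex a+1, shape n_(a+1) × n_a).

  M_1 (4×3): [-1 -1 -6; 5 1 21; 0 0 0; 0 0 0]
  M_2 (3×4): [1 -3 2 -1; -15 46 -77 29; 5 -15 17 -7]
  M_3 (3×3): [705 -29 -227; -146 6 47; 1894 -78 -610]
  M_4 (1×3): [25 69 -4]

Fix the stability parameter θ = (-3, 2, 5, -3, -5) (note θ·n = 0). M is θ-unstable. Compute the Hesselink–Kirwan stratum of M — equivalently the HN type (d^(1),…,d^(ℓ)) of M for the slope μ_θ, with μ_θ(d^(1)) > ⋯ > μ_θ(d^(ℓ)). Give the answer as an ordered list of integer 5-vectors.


Interval decomposition of M: I[1,1], I[1,4], I[1,5], I[2,2], I[2,3], I[4,4].
HN type (ℓ=5): μ^(1)=5; μ^(2)=2; μ^(3)=4/3; μ^(4)=-1/4; μ^(5)=-3

((0, 0, 1, 0, 0); (0, 2, 0, 0, 0); (0, 1, 1, 1, 0); (0, 1, 1, 1, 1); (3, 0, 0, 1, 0))


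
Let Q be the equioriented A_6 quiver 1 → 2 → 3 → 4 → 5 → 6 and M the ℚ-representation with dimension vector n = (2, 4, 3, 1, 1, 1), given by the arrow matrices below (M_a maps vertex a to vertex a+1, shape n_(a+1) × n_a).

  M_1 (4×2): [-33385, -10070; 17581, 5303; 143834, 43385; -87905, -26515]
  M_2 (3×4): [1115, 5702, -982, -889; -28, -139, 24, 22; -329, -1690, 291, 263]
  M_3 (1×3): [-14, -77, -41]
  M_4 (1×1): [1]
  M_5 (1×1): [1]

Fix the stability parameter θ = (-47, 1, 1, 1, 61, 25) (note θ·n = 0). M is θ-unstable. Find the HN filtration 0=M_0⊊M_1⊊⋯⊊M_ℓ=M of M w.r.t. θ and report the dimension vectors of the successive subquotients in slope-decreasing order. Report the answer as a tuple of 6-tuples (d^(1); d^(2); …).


Barcode: M ≅ I[1,3], I[1,6], I[2,2], I[2,3]. HN layers by μ_θ (3 steps, strictly decreasing):
  μ^(1)=43; μ^(2)=1; μ^(3)=-47

((0, 0, 0, 0, 1, 1); (0, 4, 3, 1, 0, 0); (2, 0, 0, 0, 0, 0))


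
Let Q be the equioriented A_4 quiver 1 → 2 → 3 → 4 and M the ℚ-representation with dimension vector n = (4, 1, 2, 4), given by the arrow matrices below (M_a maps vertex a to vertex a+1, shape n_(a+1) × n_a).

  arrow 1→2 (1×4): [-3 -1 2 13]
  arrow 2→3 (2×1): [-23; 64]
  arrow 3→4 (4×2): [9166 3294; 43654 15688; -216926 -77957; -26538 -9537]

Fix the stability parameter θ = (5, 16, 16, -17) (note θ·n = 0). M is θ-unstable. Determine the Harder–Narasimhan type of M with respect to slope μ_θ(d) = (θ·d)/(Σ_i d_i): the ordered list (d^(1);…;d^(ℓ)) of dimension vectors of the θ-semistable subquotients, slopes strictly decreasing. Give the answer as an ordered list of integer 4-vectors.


Via rank(M_{q-1}∘⋯∘M_p): M ≅ I[1,1]^3, I[1,4], I[3,4], I[4,4]^2.
μ_θ-semistable layers: μ^(1)=5; μ^(2)=-1/2; μ^(3)=-17

((4, 1, 1, 1); (0, 0, 1, 1); (0, 0, 0, 2))


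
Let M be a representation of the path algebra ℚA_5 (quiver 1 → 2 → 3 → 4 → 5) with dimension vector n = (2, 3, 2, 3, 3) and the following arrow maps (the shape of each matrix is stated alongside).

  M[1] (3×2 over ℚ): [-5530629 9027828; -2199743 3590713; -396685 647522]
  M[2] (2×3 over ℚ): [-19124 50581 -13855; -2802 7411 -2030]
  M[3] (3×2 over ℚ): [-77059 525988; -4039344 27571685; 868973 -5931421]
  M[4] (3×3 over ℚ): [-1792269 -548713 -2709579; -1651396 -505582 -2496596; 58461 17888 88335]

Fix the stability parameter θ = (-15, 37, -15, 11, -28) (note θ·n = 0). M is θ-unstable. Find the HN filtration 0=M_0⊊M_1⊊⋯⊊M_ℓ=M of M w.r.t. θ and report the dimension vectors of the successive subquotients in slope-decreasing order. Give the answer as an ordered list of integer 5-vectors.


Via rank(M_{q-1}∘⋯∘M_p): M ≅ I[1,4], I[1,5], I[2,2], I[4,5], I[5,5].
μ_θ-semistable layers: μ^(1)=37; μ^(2)=11; μ^(3)=5/4; μ^(4)=-17/2; μ^(5)=-15; μ^(6)=-28

((0, 1, 0, 0, 0); (0, 1, 1, 1, 0); (0, 1, 1, 1, 1); (0, 0, 0, 1, 1); (2, 0, 0, 0, 0); (0, 0, 0, 0, 1))


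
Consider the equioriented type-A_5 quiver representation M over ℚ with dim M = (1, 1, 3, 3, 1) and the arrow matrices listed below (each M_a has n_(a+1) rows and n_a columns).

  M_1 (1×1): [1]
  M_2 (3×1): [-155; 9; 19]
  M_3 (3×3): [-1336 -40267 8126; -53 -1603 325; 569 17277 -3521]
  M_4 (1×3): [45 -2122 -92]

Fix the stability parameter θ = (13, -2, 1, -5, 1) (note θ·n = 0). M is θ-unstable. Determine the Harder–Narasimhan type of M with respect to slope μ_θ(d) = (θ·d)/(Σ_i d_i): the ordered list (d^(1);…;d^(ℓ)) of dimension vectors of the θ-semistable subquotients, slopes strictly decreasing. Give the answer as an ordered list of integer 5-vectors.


Barcode: M ≅ I[1,5], I[3,4]^2. HN layers by μ_θ (2 steps, strictly decreasing):
  μ^(1)=8/5; μ^(2)=-2

((1, 1, 1, 1, 1); (0, 0, 2, 2, 0))


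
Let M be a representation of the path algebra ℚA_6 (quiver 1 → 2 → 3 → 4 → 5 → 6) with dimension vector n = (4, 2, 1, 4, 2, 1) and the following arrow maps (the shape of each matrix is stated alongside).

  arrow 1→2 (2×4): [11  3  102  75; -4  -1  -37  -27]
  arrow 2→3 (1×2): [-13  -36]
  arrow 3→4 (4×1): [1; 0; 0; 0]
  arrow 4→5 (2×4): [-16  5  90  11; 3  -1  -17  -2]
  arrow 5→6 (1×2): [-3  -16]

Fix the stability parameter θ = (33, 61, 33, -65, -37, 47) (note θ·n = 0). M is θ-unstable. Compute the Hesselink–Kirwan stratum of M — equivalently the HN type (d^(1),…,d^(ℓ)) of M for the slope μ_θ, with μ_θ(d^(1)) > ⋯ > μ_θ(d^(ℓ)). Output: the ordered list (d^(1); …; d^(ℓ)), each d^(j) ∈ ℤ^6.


Via rank(M_{q-1}∘⋯∘M_p): M ≅ I[1,1]^2, I[1,2], I[1,5], I[4,4]^2, I[4,6].
μ_θ-semistable layers: μ^(1)=61; μ^(2)=47; μ^(3)=33; μ^(4)=5; μ^(5)=-37; μ^(6)=-65

((0, 1, 0, 0, 0, 0); (0, 0, 0, 0, 0, 1); (3, 0, 0, 0, 0, 0); (1, 1, 1, 1, 1, 0); (0, 0, 0, 0, 1, 0); (0, 0, 0, 3, 0, 0))


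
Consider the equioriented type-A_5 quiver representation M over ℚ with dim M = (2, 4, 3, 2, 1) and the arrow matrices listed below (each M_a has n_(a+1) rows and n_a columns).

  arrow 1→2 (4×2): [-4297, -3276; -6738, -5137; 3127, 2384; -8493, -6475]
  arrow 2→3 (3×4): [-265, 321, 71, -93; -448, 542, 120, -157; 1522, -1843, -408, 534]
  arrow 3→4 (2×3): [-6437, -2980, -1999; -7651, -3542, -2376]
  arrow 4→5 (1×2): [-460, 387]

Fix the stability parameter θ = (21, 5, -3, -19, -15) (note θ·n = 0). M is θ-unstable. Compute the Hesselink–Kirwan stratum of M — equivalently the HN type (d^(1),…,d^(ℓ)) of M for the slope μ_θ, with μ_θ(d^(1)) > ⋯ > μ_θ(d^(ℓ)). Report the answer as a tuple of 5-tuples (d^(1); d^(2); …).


Interval decomposition of M: I[1,4], I[1,5], I[2,2], I[2,3].
HN type (ℓ=3): μ^(1)=5; μ^(2)=1; μ^(3)=-11/5

((0, 1, 0, 0, 0); (1, 2, 2, 1, 0); (1, 1, 1, 1, 1))


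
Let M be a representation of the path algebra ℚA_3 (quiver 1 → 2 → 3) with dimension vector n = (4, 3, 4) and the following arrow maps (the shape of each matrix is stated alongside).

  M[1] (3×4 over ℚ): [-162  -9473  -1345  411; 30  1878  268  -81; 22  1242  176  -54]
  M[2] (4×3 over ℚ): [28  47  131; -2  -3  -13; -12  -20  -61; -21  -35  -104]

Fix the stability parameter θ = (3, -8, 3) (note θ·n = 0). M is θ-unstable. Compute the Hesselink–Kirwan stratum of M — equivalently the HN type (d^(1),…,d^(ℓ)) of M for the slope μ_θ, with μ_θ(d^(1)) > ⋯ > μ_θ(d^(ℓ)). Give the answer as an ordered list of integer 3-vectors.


Via rank(M_{q-1}∘⋯∘M_p): M ≅ I[1,1], I[1,3]^3, I[3,3].
μ_θ-semistable layers: μ^(1)=3; μ^(2)=-5/2

((1, 0, 4); (3, 3, 0))


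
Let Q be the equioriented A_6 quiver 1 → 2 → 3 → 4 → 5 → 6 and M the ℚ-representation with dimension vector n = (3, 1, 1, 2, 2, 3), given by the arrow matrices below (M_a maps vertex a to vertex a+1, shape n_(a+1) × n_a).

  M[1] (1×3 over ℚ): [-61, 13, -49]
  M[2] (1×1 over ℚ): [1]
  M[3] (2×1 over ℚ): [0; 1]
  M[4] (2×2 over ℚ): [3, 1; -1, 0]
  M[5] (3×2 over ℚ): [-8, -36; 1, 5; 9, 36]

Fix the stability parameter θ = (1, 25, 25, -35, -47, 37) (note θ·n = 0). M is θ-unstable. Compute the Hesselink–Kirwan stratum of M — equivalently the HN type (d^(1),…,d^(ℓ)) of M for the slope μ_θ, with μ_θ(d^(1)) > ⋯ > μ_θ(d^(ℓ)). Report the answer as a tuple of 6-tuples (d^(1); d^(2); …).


Interval decomposition of M: I[1,1]^2, I[1,6], I[4,6], I[6,6].
HN type (ℓ=4): μ^(1)=37; μ^(2)=1; μ^(3)=-31/5; μ^(4)=-41

((0, 0, 0, 0, 0, 3); (2, 0, 0, 0, 0, 0); (1, 1, 1, 1, 1, 0); (0, 0, 0, 1, 1, 0))


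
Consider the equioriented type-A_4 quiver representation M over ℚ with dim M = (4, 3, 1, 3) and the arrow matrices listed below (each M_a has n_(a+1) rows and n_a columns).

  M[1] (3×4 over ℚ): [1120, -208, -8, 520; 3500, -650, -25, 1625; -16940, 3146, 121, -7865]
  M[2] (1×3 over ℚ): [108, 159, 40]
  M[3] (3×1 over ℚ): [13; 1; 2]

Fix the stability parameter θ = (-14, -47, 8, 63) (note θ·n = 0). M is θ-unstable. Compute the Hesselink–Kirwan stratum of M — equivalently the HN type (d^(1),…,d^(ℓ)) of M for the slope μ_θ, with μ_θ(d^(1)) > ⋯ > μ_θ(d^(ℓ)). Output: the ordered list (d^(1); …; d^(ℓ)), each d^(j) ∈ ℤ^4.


Via rank(M_{q-1}∘⋯∘M_p): M ≅ I[1,1]^3, I[1,4], I[2,2]^2, I[4,4]^2.
μ_θ-semistable layers: μ^(1)=63; μ^(2)=8; μ^(3)=-14; μ^(4)=-61/2; μ^(5)=-47

((0, 0, 0, 3); (0, 0, 1, 0); (3, 0, 0, 0); (1, 1, 0, 0); (0, 2, 0, 0))


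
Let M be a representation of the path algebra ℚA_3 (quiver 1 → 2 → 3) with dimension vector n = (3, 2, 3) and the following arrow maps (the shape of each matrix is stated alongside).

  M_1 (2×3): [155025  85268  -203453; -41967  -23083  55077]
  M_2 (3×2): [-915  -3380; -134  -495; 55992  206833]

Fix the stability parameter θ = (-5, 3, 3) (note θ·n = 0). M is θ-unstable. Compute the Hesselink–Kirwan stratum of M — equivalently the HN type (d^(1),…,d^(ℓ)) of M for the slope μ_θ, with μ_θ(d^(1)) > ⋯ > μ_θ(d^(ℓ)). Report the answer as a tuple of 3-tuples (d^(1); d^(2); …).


Via rank(M_{q-1}∘⋯∘M_p): M ≅ I[1,1], I[1,3]^2, I[3,3].
μ_θ-semistable layers: μ^(1)=3; μ^(2)=-5

((0, 2, 3); (3, 0, 0))


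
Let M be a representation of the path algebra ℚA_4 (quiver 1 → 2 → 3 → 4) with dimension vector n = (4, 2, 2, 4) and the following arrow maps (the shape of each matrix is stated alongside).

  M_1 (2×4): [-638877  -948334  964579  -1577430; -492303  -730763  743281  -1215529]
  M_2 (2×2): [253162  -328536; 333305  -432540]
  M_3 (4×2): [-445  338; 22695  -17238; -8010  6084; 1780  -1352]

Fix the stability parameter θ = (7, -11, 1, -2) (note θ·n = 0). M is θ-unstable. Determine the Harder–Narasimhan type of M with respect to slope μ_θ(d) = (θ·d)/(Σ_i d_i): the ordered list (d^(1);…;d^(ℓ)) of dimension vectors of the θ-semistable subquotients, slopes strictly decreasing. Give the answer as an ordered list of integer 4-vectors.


Barcode: M ≅ I[1,1]^2, I[1,2], I[1,3], I[3,4], I[4,4]^3. HN layers by μ_θ (4 steps, strictly decreasing):
  μ^(1)=7; μ^(2)=1; μ^(3)=-1/2; μ^(4)=-2

((2, 0, 0, 0); (0, 0, 1, 0); (0, 0, 1, 1); (2, 2, 0, 3))


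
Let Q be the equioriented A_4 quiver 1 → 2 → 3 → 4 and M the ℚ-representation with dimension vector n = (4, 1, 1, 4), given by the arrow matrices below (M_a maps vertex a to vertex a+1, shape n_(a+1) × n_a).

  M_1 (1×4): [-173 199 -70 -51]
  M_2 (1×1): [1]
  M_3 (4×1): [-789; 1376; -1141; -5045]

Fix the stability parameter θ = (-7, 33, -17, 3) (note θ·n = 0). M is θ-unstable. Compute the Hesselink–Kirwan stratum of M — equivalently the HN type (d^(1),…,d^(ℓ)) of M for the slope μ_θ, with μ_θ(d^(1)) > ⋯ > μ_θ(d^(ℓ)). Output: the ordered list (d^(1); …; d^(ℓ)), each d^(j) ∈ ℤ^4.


Interval decomposition of M: I[1,1]^3, I[1,4], I[4,4]^3.
HN type (ℓ=3): μ^(1)=19/3; μ^(2)=3; μ^(3)=-7

((0, 1, 1, 1); (0, 0, 0, 3); (4, 0, 0, 0))


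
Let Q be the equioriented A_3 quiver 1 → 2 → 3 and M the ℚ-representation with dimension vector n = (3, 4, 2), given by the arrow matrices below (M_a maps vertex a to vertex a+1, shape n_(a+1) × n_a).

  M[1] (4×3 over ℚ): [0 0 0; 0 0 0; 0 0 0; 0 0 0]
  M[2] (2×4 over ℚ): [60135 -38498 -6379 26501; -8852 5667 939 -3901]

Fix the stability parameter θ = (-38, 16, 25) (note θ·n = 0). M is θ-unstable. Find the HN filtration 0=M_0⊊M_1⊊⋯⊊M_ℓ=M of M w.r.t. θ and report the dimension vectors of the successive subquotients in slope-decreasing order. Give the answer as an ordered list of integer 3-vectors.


Via rank(M_{q-1}∘⋯∘M_p): M ≅ I[1,1]^3, I[2,2]^2, I[2,3]^2.
μ_θ-semistable layers: μ^(1)=25; μ^(2)=16; μ^(3)=-38

((0, 0, 2); (0, 4, 0); (3, 0, 0))


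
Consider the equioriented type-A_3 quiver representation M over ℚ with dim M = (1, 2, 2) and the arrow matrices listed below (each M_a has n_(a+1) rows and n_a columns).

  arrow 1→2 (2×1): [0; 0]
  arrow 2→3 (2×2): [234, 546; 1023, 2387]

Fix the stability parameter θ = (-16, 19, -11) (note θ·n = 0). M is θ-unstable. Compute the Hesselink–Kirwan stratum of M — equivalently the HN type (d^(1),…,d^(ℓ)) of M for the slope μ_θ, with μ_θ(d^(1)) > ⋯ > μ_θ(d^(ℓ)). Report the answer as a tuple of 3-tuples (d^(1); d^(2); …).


Barcode: M ≅ I[1,1], I[2,2], I[2,3], I[3,3]. HN layers by μ_θ (4 steps, strictly decreasing):
  μ^(1)=19; μ^(2)=4; μ^(3)=-11; μ^(4)=-16

((0, 1, 0); (0, 1, 1); (0, 0, 1); (1, 0, 0))


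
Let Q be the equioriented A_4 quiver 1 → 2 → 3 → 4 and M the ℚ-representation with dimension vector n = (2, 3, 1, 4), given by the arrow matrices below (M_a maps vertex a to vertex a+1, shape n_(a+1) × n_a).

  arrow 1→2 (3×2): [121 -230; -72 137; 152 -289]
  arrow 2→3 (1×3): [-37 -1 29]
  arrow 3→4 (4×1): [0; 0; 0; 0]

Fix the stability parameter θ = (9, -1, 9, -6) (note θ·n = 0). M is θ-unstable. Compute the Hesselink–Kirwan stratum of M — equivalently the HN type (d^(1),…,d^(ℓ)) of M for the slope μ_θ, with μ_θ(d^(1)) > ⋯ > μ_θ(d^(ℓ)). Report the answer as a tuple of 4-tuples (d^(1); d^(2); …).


Via rank(M_{q-1}∘⋯∘M_p): M ≅ I[1,2], I[1,3], I[2,2], I[4,4]^4.
μ_θ-semistable layers: μ^(1)=9; μ^(2)=4; μ^(3)=-1; μ^(4)=-6

((0, 0, 1, 0); (2, 2, 0, 0); (0, 1, 0, 0); (0, 0, 0, 4))


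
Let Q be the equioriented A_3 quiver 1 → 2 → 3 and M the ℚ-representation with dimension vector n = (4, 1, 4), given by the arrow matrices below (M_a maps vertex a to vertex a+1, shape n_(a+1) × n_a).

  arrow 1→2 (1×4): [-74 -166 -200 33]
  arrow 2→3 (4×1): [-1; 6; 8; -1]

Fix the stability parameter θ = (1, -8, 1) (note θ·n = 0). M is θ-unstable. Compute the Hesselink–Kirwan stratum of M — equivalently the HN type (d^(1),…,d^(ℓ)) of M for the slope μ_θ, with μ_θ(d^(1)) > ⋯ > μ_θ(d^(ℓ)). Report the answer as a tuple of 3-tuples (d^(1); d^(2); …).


Interval decomposition of M: I[1,1]^3, I[1,3], I[3,3]^3.
HN type (ℓ=2): μ^(1)=1; μ^(2)=-7/2

((3, 0, 4); (1, 1, 0))


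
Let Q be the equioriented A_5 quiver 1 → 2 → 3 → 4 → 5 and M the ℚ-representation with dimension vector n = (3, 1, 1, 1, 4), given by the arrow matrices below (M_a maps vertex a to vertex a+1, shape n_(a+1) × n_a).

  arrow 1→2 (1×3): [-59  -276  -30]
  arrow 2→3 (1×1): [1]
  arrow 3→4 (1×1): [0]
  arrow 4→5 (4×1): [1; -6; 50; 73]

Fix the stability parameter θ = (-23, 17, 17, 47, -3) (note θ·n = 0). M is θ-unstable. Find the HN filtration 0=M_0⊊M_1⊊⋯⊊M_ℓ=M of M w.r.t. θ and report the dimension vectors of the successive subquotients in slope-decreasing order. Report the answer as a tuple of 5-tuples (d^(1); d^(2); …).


Barcode: M ≅ I[1,1]^2, I[1,3], I[4,5], I[5,5]^3. HN layers by μ_θ (4 steps, strictly decreasing):
  μ^(1)=22; μ^(2)=17; μ^(3)=-3; μ^(4)=-23

((0, 0, 0, 1, 1); (0, 1, 1, 0, 0); (0, 0, 0, 0, 3); (3, 0, 0, 0, 0))


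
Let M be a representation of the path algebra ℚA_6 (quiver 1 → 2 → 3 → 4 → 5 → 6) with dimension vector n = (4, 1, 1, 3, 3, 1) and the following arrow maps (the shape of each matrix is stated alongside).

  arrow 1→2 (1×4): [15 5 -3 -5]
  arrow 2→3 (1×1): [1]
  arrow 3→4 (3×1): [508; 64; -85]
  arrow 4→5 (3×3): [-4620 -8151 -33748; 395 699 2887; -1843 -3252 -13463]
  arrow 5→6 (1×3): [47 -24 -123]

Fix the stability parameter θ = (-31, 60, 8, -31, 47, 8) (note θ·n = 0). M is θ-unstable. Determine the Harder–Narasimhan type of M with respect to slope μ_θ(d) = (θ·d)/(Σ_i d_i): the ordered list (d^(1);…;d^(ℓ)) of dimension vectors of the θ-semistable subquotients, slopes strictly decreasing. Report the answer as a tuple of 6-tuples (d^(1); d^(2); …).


Interval decomposition of M: I[1,1]^3, I[1,6], I[4,4], I[4,5], I[5,5].
HN type (ℓ=4): μ^(1)=47; μ^(2)=55/2; μ^(3)=37/3; μ^(4)=-31

((0, 0, 0, 0, 2, 0); (0, 0, 0, 0, 1, 1); (0, 1, 1, 1, 0, 0); (4, 0, 0, 2, 0, 0))


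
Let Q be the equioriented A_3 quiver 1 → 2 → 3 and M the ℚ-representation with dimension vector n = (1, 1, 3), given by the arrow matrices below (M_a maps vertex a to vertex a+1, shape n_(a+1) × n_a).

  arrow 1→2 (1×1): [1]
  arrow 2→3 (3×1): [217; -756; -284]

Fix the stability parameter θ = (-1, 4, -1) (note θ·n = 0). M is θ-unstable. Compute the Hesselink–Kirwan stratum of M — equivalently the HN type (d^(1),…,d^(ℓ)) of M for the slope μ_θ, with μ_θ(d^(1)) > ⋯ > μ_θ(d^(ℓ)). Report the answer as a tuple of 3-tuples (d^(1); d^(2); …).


Interval decomposition of M: I[1,3], I[3,3]^2.
HN type (ℓ=2): μ^(1)=3/2; μ^(2)=-1

((0, 1, 1); (1, 0, 2))


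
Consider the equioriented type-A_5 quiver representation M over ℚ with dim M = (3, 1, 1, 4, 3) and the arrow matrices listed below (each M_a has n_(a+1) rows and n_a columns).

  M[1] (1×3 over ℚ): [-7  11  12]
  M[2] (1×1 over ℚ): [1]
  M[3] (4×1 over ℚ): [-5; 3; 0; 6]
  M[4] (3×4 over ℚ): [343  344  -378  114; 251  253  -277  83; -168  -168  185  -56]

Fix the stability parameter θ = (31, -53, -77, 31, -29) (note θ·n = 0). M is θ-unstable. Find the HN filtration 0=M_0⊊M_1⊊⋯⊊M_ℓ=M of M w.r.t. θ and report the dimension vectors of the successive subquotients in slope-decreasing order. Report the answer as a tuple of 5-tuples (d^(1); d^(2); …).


Barcode: M ≅ I[1,1]^2, I[1,5], I[4,4], I[4,5]^2. HN layers by μ_θ (3 steps, strictly decreasing):
  μ^(1)=31; μ^(2)=1; μ^(3)=-33

((2, 0, 0, 1, 0); (0, 0, 0, 3, 3); (1, 1, 1, 0, 0))


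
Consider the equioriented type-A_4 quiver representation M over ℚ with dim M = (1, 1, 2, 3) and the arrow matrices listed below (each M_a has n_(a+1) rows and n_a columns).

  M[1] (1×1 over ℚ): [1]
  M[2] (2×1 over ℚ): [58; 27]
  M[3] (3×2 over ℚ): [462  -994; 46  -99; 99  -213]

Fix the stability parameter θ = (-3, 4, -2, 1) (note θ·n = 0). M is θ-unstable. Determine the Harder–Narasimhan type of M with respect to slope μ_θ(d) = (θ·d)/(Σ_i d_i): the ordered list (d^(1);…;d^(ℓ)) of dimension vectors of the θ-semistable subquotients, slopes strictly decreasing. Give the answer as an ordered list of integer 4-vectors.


Via rank(M_{q-1}∘⋯∘M_p): M ≅ I[1,4], I[3,4], I[4,4].
μ_θ-semistable layers: μ^(1)=1; μ^(2)=-2; μ^(3)=-3

((0, 1, 1, 3); (0, 0, 1, 0); (1, 0, 0, 0))


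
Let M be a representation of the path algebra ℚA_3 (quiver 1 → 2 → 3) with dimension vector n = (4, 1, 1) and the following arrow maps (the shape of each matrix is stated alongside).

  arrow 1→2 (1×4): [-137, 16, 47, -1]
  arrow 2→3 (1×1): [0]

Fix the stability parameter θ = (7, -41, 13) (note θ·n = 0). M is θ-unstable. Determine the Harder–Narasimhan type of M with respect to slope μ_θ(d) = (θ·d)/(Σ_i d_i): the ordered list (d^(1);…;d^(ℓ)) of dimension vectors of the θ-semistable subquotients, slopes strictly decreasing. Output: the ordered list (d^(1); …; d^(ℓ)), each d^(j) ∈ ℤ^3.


Via rank(M_{q-1}∘⋯∘M_p): M ≅ I[1,1]^3, I[1,2], I[3,3].
μ_θ-semistable layers: μ^(1)=13; μ^(2)=7; μ^(3)=-17

((0, 0, 1); (3, 0, 0); (1, 1, 0))


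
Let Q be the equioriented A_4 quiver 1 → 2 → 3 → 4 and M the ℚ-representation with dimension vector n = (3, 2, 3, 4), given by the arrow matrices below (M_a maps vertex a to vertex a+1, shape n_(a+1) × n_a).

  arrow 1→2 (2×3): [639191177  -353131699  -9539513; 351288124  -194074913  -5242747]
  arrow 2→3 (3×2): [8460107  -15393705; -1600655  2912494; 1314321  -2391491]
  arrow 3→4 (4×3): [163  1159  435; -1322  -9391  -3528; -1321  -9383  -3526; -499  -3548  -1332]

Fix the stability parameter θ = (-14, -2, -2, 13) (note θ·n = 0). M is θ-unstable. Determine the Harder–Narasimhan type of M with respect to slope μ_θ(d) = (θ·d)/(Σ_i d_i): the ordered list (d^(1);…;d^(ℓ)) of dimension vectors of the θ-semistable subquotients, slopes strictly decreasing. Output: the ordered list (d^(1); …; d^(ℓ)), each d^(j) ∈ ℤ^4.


Barcode: M ≅ I[1,1], I[1,4]^2, I[3,4], I[4,4]. HN layers by μ_θ (3 steps, strictly decreasing):
  μ^(1)=13; μ^(2)=-2; μ^(3)=-14

((0, 0, 0, 4); (0, 2, 3, 0); (3, 0, 0, 0))


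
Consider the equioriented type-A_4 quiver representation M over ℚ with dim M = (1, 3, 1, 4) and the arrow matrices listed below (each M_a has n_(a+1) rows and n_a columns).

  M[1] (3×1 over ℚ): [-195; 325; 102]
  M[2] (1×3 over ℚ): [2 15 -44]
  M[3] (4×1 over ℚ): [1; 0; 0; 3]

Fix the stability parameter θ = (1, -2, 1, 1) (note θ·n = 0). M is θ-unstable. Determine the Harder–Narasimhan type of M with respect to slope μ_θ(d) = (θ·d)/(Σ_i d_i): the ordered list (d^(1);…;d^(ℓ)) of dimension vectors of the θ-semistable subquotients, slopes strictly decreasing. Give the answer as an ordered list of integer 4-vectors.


Via rank(M_{q-1}∘⋯∘M_p): M ≅ I[1,4], I[2,2]^2, I[4,4]^3.
μ_θ-semistable layers: μ^(1)=1; μ^(2)=-1/2; μ^(3)=-2

((0, 0, 1, 4); (1, 1, 0, 0); (0, 2, 0, 0))


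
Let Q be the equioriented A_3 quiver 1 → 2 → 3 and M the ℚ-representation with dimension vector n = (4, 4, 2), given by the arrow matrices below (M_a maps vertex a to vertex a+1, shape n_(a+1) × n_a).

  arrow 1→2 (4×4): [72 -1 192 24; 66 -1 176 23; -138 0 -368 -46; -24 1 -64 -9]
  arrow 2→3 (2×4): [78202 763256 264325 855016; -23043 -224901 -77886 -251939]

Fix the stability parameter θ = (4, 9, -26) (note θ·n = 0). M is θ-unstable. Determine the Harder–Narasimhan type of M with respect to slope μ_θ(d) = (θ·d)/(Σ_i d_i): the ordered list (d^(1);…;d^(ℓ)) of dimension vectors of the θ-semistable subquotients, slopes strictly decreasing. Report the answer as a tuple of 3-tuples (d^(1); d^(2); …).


Interval decomposition of M: I[1,1], I[1,2], I[1,3]^2, I[2,2].
HN type (ℓ=3): μ^(1)=9; μ^(2)=4; μ^(3)=-13/3

((0, 2, 0); (2, 0, 0); (2, 2, 2))
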